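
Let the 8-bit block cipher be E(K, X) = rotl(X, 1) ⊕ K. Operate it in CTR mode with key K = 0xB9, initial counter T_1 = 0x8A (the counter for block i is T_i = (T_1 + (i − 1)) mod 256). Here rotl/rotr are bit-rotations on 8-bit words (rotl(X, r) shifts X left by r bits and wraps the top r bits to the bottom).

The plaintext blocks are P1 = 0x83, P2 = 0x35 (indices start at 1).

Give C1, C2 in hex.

CTR encryption: S_i = E(K, T_i) where T_i is the counter for block i; C_i = P_i ⊕ S_i.
C1: T = 0x8A, S = E(K, T) = 0xAC; 0x83 ⊕ 0xAC = 0x2F.
C2: T = 0x8B, S = E(K, T) = 0xAE; 0x35 ⊕ 0xAE = 0x9B.

C1 = 0x2F, C2 = 0x9B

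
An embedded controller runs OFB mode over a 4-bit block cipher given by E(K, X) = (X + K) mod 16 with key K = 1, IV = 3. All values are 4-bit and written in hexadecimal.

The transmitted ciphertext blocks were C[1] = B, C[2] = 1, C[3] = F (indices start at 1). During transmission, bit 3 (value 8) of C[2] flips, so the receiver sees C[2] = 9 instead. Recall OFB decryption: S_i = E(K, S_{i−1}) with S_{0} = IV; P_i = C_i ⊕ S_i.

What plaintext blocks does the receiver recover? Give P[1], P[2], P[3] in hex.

Only C[2] changed, to 9. In OFB, a change in C_i flips the same bit in P_i only; the keystream is unaffected. Decrypting the received ciphertext:
P[1]: S = E(K, 3) = 4; B ⊕ 4 = F.
P[2]: S = E(K, 4) = 5; 9 ⊕ 5 = C.
P[3]: S = E(K, 5) = 6; F ⊕ 6 = 9.
Blocks that differ from the original plaintext: P[2].

P[1] = F, P[2] = C, P[3] = 9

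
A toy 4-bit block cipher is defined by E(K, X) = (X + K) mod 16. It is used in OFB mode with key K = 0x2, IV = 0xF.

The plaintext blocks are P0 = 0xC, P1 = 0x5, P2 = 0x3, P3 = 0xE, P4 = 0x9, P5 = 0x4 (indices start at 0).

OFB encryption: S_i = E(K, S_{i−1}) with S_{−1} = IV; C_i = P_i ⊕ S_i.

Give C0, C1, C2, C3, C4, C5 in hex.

C0 = 0xD, C1 = 0x6, C2 = 0x6, C3 = 0x9, C4 = 0x0, C5 = 0xF

C0: S = E(K, 0xF) = 0x1; 0xC ⊕ 0x1 = 0xD.
C1: S = E(K, 0x1) = 0x3; 0x5 ⊕ 0x3 = 0x6.
C2: S = E(K, 0x3) = 0x5; 0x3 ⊕ 0x5 = 0x6.
C3: S = E(K, 0x5) = 0x7; 0xE ⊕ 0x7 = 0x9.
C4: S = E(K, 0x7) = 0x9; 0x9 ⊕ 0x9 = 0x0.
C5: S = E(K, 0x9) = 0xB; 0x4 ⊕ 0xB = 0xF.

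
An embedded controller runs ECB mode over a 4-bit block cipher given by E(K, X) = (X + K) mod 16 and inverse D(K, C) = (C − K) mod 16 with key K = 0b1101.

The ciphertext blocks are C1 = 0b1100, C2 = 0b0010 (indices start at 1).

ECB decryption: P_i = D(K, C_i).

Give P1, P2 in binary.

P1 = 0b1111, P2 = 0b0101

P1: D(K, 0b1100) = 0b1111.
P2: D(K, 0b0010) = 0b0101.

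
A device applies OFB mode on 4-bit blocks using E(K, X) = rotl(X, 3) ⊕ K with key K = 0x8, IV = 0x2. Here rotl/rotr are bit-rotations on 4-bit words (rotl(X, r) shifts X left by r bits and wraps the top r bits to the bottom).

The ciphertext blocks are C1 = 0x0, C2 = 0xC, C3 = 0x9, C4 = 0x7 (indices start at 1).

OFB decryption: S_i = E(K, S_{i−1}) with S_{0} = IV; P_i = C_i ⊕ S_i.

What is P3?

P1: S = E(K, 0x2) = 0x9; 0x0 ⊕ 0x9 = 0x9.
P2: S = E(K, 0x9) = 0x4; 0xC ⊕ 0x4 = 0x8.
P3: S = E(K, 0x4) = 0xA; 0x9 ⊕ 0xA = 0x3.

P3 = 0x3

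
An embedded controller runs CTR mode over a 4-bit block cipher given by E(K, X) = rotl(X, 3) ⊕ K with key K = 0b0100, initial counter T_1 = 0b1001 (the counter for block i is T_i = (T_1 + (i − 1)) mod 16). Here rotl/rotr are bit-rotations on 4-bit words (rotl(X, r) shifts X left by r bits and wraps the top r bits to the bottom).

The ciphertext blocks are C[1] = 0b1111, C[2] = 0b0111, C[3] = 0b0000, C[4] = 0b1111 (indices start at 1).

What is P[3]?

P[3] = 0b1001

CTR decryption: S_i = E(K, T_i) where T_i is the counter for block i; P_i = C_i ⊕ S_i.
P[3]: T = 0b1011, S = E(K, T) = 0b1001; 0b0000 ⊕ 0b1001 = 0b1001.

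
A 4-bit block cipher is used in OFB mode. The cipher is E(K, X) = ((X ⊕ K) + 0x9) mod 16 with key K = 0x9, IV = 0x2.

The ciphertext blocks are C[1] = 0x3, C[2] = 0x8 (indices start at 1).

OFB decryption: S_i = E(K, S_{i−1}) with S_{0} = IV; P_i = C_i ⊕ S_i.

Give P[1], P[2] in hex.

P[1] = 0x7, P[2] = 0xE

P[1]: S = E(K, 0x2) = 0x4; 0x3 ⊕ 0x4 = 0x7.
P[2]: S = E(K, 0x4) = 0x6; 0x8 ⊕ 0x6 = 0xE.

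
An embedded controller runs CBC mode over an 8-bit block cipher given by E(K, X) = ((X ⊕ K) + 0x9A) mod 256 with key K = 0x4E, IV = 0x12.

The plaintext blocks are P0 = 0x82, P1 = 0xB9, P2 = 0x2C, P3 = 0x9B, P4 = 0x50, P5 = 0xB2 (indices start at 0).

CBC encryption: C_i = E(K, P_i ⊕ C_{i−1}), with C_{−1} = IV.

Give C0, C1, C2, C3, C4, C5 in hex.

C0: P0 ⊕ 0x12 = 0x90; E(K, 0x90) = 0x78.
C1: P1 ⊕ 0x78 = 0xC1; E(K, 0xC1) = 0x29.
C2: P2 ⊕ 0x29 = 0x05; E(K, 0x05) = 0xE5.
C3: P3 ⊕ 0xE5 = 0x7E; E(K, 0x7E) = 0xCA.
C4: P4 ⊕ 0xCA = 0x9A; E(K, 0x9A) = 0x6E.
C5: P5 ⊕ 0x6E = 0xDC; E(K, 0xDC) = 0x2C.

C0 = 0x78, C1 = 0x29, C2 = 0xE5, C3 = 0xCA, C4 = 0x6E, C5 = 0x2C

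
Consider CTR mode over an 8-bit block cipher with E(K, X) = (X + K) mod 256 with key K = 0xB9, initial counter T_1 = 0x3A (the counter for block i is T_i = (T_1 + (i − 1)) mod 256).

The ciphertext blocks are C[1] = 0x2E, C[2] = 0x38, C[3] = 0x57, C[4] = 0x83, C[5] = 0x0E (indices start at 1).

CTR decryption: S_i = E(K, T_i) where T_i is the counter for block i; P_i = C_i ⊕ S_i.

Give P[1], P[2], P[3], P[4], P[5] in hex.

P[1] = 0xDD, P[2] = 0xCC, P[3] = 0xA2, P[4] = 0x75, P[5] = 0xF9

P[1]: T = 0x3A, S = E(K, T) = 0xF3; 0x2E ⊕ 0xF3 = 0xDD.
P[2]: T = 0x3B, S = E(K, T) = 0xF4; 0x38 ⊕ 0xF4 = 0xCC.
P[3]: T = 0x3C, S = E(K, T) = 0xF5; 0x57 ⊕ 0xF5 = 0xA2.
P[4]: T = 0x3D, S = E(K, T) = 0xF6; 0x83 ⊕ 0xF6 = 0x75.
P[5]: T = 0x3E, S = E(K, T) = 0xF7; 0x0E ⊕ 0xF7 = 0xF9.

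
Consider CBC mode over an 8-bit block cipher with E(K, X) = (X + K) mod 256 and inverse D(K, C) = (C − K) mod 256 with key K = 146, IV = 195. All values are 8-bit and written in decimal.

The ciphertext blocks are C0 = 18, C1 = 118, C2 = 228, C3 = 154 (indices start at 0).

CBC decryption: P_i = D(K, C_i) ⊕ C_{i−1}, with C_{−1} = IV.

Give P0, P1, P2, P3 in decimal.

P0: D(K, 18) = 128; 128 ⊕ 195 = 67.
P1: D(K, 118) = 228; 228 ⊕ 18 = 246.
P2: D(K, 228) = 82; 82 ⊕ 118 = 36.
P3: D(K, 154) = 8; 8 ⊕ 228 = 236.

P0 = 67, P1 = 246, P2 = 36, P3 = 236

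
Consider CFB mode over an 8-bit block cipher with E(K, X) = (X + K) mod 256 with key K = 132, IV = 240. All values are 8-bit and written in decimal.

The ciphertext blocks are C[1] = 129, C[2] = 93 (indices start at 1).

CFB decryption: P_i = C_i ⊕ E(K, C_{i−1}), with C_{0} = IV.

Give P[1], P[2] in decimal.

P[1] = 245, P[2] = 88

P[1]: E(K, 240) = 116; 129 ⊕ 116 = 245.
P[2]: E(K, 129) = 5; 93 ⊕ 5 = 88.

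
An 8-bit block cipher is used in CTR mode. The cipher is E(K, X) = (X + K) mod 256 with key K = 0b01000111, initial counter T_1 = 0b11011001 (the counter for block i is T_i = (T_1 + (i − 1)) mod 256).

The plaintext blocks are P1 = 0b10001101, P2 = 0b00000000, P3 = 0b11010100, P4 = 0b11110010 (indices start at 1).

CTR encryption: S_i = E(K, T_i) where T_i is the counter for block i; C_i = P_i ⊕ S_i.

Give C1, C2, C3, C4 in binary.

C1: T = 0b11011001, S = E(K, T) = 0b00100000; 0b10001101 ⊕ 0b00100000 = 0b10101101.
C2: T = 0b11011010, S = E(K, T) = 0b00100001; 0b00000000 ⊕ 0b00100001 = 0b00100001.
C3: T = 0b11011011, S = E(K, T) = 0b00100010; 0b11010100 ⊕ 0b00100010 = 0b11110110.
C4: T = 0b11011100, S = E(K, T) = 0b00100011; 0b11110010 ⊕ 0b00100011 = 0b11010001.

C1 = 0b10101101, C2 = 0b00100001, C3 = 0b11110110, C4 = 0b11010001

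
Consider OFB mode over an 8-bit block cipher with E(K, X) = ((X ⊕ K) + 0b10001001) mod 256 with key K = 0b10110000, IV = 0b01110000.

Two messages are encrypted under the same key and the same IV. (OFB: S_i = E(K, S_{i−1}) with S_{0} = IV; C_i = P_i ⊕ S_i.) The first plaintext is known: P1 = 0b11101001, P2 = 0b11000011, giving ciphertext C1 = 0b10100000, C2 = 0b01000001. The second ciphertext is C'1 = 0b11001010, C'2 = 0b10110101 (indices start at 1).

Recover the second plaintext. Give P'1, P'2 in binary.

In OFB with a reused IV, both messages share the same keystream S_i, so C_i ⊕ C'_i = P_i ⊕ P'_i and thus P'_i = P_i ⊕ C_i ⊕ C'_i.
P'1: 0b11101001 ⊕ 0b10100000 ⊕ 0b11001010 = 0b10000011.
P'2: 0b11000011 ⊕ 0b01000001 ⊕ 0b10110101 = 0b00110111.

P'1 = 0b10000011, P'2 = 0b00110111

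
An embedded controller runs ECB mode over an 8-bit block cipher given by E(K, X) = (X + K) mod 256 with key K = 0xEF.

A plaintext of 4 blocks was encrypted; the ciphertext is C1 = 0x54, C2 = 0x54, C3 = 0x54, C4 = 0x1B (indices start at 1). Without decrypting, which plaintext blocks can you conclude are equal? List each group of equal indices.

P1 = P2 = P3

ECB encrypts each block independently with the same key, so equal ciphertext blocks imply equal plaintext blocks.
C1 = C2 = C3 = 0x54, so P1 = P2 = P3.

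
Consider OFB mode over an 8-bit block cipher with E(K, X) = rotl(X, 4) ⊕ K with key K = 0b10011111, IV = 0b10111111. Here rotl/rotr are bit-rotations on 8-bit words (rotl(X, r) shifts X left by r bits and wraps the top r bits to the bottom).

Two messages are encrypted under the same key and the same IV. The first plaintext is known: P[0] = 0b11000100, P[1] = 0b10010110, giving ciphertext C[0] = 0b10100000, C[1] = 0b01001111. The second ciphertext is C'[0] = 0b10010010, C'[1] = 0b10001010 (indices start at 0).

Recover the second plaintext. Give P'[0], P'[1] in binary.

In OFB with a reused IV, both messages share the same keystream S_i, so C_i ⊕ C'_i = P_i ⊕ P'_i and thus P'_i = P_i ⊕ C_i ⊕ C'_i.
P'[0]: 0b11000100 ⊕ 0b10100000 ⊕ 0b10010010 = 0b11110110.
P'[1]: 0b10010110 ⊕ 0b01001111 ⊕ 0b10001010 = 0b01010011.

P'[0] = 0b11110110, P'[1] = 0b01010011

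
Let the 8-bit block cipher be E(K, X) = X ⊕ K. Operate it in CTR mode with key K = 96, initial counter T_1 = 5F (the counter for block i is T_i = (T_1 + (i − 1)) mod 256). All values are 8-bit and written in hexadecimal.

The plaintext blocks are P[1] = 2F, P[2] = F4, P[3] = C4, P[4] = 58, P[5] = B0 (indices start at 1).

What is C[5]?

C[5] = 45

CTR encryption: S_i = E(K, T_i) where T_i is the counter for block i; C_i = P_i ⊕ S_i.
C[1]: T = 5F, S = E(K, T) = C9; 2F ⊕ C9 = E6.
C[2]: T = 60, S = E(K, T) = F6; F4 ⊕ F6 = 02.
C[3]: T = 61, S = E(K, T) = F7; C4 ⊕ F7 = 33.
C[4]: T = 62, S = E(K, T) = F4; 58 ⊕ F4 = AC.
C[5]: T = 63, S = E(K, T) = F5; B0 ⊕ F5 = 45.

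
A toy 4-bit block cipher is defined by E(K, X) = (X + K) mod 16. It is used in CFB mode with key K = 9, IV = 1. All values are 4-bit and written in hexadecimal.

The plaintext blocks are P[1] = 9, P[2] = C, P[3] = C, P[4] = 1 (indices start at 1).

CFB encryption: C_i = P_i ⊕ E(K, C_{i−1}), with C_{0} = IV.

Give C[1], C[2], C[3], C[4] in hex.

C[1] = 3, C[2] = 0, C[3] = 5, C[4] = F

C[1]: E(K, 1) = A; 9 ⊕ A = 3.
C[2]: E(K, 3) = C; C ⊕ C = 0.
C[3]: E(K, 0) = 9; C ⊕ 9 = 5.
C[4]: E(K, 5) = E; 1 ⊕ E = F.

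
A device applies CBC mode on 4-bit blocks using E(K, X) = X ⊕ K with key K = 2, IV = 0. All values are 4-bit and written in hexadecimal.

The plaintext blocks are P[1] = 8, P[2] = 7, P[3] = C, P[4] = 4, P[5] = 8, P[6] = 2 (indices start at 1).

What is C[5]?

CBC encryption: C_i = E(K, P_i ⊕ C_{i−1}), with C_{0} = IV.
C[1]: P[1] ⊕ 0 = 8; E(K, 8) = A.
C[2]: P[2] ⊕ A = D; E(K, D) = F.
C[3]: P[3] ⊕ F = 3; E(K, 3) = 1.
C[4]: P[4] ⊕ 1 = 5; E(K, 5) = 7.
C[5]: P[5] ⊕ 7 = F; E(K, F) = D.

C[5] = D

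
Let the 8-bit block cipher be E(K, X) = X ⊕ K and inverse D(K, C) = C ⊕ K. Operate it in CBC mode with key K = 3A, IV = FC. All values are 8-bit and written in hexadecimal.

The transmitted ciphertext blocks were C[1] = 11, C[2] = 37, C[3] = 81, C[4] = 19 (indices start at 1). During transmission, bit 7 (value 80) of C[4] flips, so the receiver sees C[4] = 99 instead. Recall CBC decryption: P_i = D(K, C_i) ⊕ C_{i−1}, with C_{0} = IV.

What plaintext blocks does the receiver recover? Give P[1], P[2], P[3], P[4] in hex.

Only C[4] changed, to 99. In CBC, a change in C_i garbles P_i and flips the same bit in P_{i+1}. Decrypting the received ciphertext:
P[1]: D(K, 11) = 2B; 2B ⊕ FC = D7.
P[2]: D(K, 37) = 0D; 0D ⊕ 11 = 1C.
P[3]: D(K, 81) = BB; BB ⊕ 37 = 8C.
P[4]: D(K, 99) = A3; A3 ⊕ 81 = 22.
Blocks that differ from the original plaintext: P[4].

P[1] = D7, P[2] = 1C, P[3] = 8C, P[4] = 22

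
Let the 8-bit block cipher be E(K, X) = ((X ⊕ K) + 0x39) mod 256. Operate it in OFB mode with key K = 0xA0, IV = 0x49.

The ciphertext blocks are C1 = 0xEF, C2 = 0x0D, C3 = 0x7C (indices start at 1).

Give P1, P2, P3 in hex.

P1 = 0xCD, P2 = 0xB6, P3 = 0x28

OFB decryption: S_i = E(K, S_{i−1}) with S_{0} = IV; P_i = C_i ⊕ S_i.
P1: S = E(K, 0x49) = 0x22; 0xEF ⊕ 0x22 = 0xCD.
P2: S = E(K, 0x22) = 0xBB; 0x0D ⊕ 0xBB = 0xB6.
P3: S = E(K, 0xBB) = 0x54; 0x7C ⊕ 0x54 = 0x28.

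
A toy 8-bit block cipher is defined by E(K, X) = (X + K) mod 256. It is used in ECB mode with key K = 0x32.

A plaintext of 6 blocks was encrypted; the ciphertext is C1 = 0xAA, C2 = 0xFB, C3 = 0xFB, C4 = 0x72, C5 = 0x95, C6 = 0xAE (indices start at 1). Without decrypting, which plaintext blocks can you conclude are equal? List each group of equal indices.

ECB encrypts each block independently with the same key, so equal ciphertext blocks imply equal plaintext blocks.
C2 = C3 = 0xFB, so P2 = P3.

P2 = P3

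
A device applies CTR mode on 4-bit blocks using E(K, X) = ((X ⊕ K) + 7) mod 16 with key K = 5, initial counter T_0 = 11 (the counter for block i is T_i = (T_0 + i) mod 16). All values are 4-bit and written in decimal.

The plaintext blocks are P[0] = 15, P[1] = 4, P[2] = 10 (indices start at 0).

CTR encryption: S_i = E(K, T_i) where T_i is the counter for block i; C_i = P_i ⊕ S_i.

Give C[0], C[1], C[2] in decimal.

C[0]: T = 11, S = E(K, T) = 5; 15 ⊕ 5 = 10.
C[1]: T = 12, S = E(K, T) = 0; 4 ⊕ 0 = 4.
C[2]: T = 13, S = E(K, T) = 15; 10 ⊕ 15 = 5.

C[0] = 10, C[1] = 4, C[2] = 5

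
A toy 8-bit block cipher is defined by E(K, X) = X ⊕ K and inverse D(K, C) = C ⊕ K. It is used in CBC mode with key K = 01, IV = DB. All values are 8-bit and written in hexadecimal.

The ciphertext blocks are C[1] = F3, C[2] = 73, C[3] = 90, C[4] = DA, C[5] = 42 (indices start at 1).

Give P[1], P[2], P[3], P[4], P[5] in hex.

CBC decryption: P_i = D(K, C_i) ⊕ C_{i−1}, with C_{0} = IV.
P[1]: D(K, F3) = F2; F2 ⊕ DB = 29.
P[2]: D(K, 73) = 72; 72 ⊕ F3 = 81.
P[3]: D(K, 90) = 91; 91 ⊕ 73 = E2.
P[4]: D(K, DA) = DB; DB ⊕ 90 = 4B.
P[5]: D(K, 42) = 43; 43 ⊕ DA = 99.

P[1] = 29, P[2] = 81, P[3] = E2, P[4] = 4B, P[5] = 99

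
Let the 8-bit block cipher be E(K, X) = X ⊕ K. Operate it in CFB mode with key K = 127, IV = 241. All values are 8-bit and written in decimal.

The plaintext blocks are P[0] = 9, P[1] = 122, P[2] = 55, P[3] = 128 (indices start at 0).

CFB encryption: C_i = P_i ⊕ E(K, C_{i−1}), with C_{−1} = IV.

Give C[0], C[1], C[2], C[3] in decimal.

C[0] = 135, C[1] = 130, C[2] = 202, C[3] = 53

C[0]: E(K, 241) = 142; 9 ⊕ 142 = 135.
C[1]: E(K, 135) = 248; 122 ⊕ 248 = 130.
C[2]: E(K, 130) = 253; 55 ⊕ 253 = 202.
C[3]: E(K, 202) = 181; 128 ⊕ 181 = 53.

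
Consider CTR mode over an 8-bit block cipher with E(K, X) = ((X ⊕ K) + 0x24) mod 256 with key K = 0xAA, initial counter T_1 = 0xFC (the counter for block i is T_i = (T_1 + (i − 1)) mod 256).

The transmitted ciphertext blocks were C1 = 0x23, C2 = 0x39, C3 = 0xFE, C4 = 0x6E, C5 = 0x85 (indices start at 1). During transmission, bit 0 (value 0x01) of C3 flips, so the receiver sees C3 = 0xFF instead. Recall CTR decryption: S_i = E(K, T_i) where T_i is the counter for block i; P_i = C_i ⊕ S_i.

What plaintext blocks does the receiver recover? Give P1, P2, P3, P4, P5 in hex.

P1 = 0x59, P2 = 0x42, P3 = 0x87, P4 = 0x17, P5 = 0x4B

Only C3 changed, to 0xFF. In CTR, a change in C_i flips the same bit in P_i only; the keystream is unaffected. Decrypting the received ciphertext:
P1: T = 0xFC, S = E(K, T) = 0x7A; 0x23 ⊕ 0x7A = 0x59.
P2: T = 0xFD, S = E(K, T) = 0x7B; 0x39 ⊕ 0x7B = 0x42.
P3: T = 0xFE, S = E(K, T) = 0x78; 0xFF ⊕ 0x78 = 0x87.
P4: T = 0xFF, S = E(K, T) = 0x79; 0x6E ⊕ 0x79 = 0x17.
P5: T = 0x00, S = E(K, T) = 0xCE; 0x85 ⊕ 0xCE = 0x4B.
Blocks that differ from the original plaintext: P3.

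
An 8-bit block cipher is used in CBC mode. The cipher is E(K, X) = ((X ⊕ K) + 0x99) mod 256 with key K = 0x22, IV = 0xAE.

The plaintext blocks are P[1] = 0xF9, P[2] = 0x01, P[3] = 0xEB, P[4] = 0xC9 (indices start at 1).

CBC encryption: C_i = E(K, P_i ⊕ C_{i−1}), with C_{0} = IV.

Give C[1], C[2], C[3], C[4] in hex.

C[1]: P[1] ⊕ 0xAE = 0x57; E(K, 0x57) = 0x0E.
C[2]: P[2] ⊕ 0x0E = 0x0F; E(K, 0x0F) = 0xC6.
C[3]: P[3] ⊕ 0xC6 = 0x2D; E(K, 0x2D) = 0xA8.
C[4]: P[4] ⊕ 0xA8 = 0x61; E(K, 0x61) = 0xDC.

C[1] = 0x0E, C[2] = 0xC6, C[3] = 0xA8, C[4] = 0xDC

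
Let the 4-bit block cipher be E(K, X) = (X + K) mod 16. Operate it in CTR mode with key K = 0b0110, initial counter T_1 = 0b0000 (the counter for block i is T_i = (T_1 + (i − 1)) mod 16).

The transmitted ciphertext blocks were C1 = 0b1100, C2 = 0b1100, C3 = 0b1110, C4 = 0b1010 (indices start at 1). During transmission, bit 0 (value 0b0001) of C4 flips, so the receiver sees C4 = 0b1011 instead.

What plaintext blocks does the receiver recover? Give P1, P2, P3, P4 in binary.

CTR decryption: S_i = E(K, T_i) where T_i is the counter for block i; P_i = C_i ⊕ S_i.
Only C4 changed, to 0b1011. In CTR, a change in C_i flips the same bit in P_i only; the keystream is unaffected. Decrypting the received ciphertext:
P1: T = 0b0000, S = E(K, T) = 0b0110; 0b1100 ⊕ 0b0110 = 0b1010.
P2: T = 0b0001, S = E(K, T) = 0b0111; 0b1100 ⊕ 0b0111 = 0b1011.
P3: T = 0b0010, S = E(K, T) = 0b1000; 0b1110 ⊕ 0b1000 = 0b0110.
P4: T = 0b0011, S = E(K, T) = 0b1001; 0b1011 ⊕ 0b1001 = 0b0010.
Blocks that differ from the original plaintext: P4.

P1 = 0b1010, P2 = 0b1011, P3 = 0b0110, P4 = 0b0010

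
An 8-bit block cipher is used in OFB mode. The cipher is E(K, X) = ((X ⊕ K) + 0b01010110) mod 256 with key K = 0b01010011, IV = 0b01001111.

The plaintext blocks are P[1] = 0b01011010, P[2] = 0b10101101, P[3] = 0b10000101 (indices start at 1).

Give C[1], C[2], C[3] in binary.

OFB encryption: S_i = E(K, S_{i−1}) with S_{0} = IV; C_i = P_i ⊕ S_i.
C[1]: S = E(K, 0b01001111) = 0b01110010; 0b01011010 ⊕ 0b01110010 = 0b00101000.
C[2]: S = E(K, 0b01110010) = 0b01110111; 0b10101101 ⊕ 0b01110111 = 0b11011010.
C[3]: S = E(K, 0b01110111) = 0b01111010; 0b10000101 ⊕ 0b01111010 = 0b11111111.

C[1] = 0b00101000, C[2] = 0b11011010, C[3] = 0b11111111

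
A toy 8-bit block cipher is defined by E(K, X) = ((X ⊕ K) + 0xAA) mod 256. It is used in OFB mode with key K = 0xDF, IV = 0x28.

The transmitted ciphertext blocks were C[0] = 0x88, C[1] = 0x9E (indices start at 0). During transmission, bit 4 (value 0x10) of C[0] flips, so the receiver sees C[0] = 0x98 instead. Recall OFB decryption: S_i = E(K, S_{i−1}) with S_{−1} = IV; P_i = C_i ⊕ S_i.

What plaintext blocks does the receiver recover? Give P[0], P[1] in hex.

P[0] = 0x39, P[1] = 0xB6

Only C[0] changed, to 0x98. In OFB, a change in C_i flips the same bit in P_i only; the keystream is unaffected. Decrypting the received ciphertext:
P[0]: S = E(K, 0x28) = 0xA1; 0x98 ⊕ 0xA1 = 0x39.
P[1]: S = E(K, 0xA1) = 0x28; 0x9E ⊕ 0x28 = 0xB6.
Blocks that differ from the original plaintext: P[0].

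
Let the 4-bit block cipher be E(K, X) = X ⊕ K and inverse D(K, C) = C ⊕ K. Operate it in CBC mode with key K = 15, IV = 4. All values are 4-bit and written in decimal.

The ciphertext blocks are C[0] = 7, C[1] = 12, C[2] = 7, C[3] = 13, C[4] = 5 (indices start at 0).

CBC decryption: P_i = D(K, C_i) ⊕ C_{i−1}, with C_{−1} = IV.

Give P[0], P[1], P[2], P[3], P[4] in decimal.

P[0]: D(K, 7) = 8; 8 ⊕ 4 = 12.
P[1]: D(K, 12) = 3; 3 ⊕ 7 = 4.
P[2]: D(K, 7) = 8; 8 ⊕ 12 = 4.
P[3]: D(K, 13) = 2; 2 ⊕ 7 = 5.
P[4]: D(K, 5) = 10; 10 ⊕ 13 = 7.

P[0] = 12, P[1] = 4, P[2] = 4, P[3] = 5, P[4] = 7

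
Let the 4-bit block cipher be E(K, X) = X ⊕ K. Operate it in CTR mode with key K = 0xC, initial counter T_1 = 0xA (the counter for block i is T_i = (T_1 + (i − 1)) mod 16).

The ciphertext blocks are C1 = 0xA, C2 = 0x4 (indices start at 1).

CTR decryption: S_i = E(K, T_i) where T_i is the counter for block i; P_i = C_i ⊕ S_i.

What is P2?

P2: T = 0xB, S = E(K, T) = 0x7; 0x4 ⊕ 0x7 = 0x3.

P2 = 0x3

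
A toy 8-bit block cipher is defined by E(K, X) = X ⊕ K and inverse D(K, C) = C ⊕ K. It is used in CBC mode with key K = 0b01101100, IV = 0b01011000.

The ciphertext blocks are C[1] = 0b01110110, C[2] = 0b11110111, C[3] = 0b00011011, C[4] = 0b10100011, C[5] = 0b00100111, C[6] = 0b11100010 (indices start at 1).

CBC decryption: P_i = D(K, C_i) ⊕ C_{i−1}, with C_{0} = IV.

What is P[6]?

P[6]: D(K, 0b11100010) = 0b10001110; 0b10001110 ⊕ 0b00100111 = 0b10101001.

P[6] = 0b10101001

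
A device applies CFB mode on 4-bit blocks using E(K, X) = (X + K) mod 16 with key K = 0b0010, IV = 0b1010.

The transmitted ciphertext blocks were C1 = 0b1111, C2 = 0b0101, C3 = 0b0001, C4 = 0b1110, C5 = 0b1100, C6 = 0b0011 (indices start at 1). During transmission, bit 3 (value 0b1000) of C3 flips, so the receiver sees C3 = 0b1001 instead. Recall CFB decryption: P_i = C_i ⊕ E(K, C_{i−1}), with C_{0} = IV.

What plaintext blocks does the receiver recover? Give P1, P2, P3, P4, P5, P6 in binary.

Only C3 changed, to 0b1001. In CFB, a change in C_i flips the same bit in P_i and garbles P_{i+1}. Decrypting the received ciphertext:
P1: E(K, 0b1010) = 0b1100; 0b1111 ⊕ 0b1100 = 0b0011.
P2: E(K, 0b1111) = 0b0001; 0b0101 ⊕ 0b0001 = 0b0100.
P3: E(K, 0b0101) = 0b0111; 0b1001 ⊕ 0b0111 = 0b1110.
P4: E(K, 0b1001) = 0b1011; 0b1110 ⊕ 0b1011 = 0b0101.
P5: E(K, 0b1110) = 0b0000; 0b1100 ⊕ 0b0000 = 0b1100.
P6: E(K, 0b1100) = 0b1110; 0b0011 ⊕ 0b1110 = 0b1101.
Blocks that differ from the original plaintext: P3, P4.

P1 = 0b0011, P2 = 0b0100, P3 = 0b1110, P4 = 0b0101, P5 = 0b1100, P6 = 0b1101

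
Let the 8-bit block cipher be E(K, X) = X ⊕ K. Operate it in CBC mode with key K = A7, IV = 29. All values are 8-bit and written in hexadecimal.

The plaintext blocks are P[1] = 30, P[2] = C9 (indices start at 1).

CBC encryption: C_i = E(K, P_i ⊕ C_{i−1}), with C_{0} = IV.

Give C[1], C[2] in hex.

C[1] = BE, C[2] = D0

C[1]: P[1] ⊕ 29 = 19; E(K, 19) = BE.
C[2]: P[2] ⊕ BE = 77; E(K, 77) = D0.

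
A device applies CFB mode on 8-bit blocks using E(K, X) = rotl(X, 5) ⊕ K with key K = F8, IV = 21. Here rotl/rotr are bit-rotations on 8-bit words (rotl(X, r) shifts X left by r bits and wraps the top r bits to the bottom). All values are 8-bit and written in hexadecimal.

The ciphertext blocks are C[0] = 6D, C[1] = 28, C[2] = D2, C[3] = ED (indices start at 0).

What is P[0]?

P[0] = B1

CFB decryption: P_i = C_i ⊕ E(K, C_{i−1}), with C_{−1} = IV.
P[0]: E(K, 21) = DC; 6D ⊕ DC = B1.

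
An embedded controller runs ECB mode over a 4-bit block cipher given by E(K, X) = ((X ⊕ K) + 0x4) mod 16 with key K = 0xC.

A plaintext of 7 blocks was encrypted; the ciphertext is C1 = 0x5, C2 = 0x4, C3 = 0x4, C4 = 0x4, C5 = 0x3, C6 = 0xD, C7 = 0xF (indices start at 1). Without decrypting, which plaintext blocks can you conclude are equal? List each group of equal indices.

P2 = P3 = P4

ECB encrypts each block independently with the same key, so equal ciphertext blocks imply equal plaintext blocks.
C2 = C3 = C4 = 0x4, so P2 = P3 = P4.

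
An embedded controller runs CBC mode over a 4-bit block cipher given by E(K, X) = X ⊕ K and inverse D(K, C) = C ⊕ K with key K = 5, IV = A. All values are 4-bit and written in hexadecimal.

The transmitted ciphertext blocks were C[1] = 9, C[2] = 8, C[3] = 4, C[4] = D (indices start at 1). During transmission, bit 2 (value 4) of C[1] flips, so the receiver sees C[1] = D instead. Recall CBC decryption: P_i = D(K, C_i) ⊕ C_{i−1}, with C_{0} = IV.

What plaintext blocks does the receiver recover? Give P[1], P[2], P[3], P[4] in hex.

Only C[1] changed, to D. In CBC, a change in C_i garbles P_i and flips the same bit in P_{i+1}. Decrypting the received ciphertext:
P[1]: D(K, D) = 8; 8 ⊕ A = 2.
P[2]: D(K, 8) = D; D ⊕ D = 0.
P[3]: D(K, 4) = 1; 1 ⊕ 8 = 9.
P[4]: D(K, D) = 8; 8 ⊕ 4 = C.
Blocks that differ from the original plaintext: P[1], P[2].

P[1] = 2, P[2] = 0, P[3] = 9, P[4] = C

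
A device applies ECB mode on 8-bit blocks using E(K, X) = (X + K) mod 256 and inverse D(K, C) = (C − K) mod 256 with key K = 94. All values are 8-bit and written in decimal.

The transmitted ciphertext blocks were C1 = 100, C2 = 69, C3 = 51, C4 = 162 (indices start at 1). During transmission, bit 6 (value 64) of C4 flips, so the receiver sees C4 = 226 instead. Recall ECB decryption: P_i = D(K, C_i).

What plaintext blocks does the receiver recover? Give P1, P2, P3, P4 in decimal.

Only C4 changed, to 226. In ECB, a change in C_i affects only P_i. Decrypting the received ciphertext:
P1: D(K, 100) = 6.
P2: D(K, 69) = 231.
P3: D(K, 51) = 213.
P4: D(K, 226) = 132.
Blocks that differ from the original plaintext: P4.

P1 = 6, P2 = 231, P3 = 213, P4 = 132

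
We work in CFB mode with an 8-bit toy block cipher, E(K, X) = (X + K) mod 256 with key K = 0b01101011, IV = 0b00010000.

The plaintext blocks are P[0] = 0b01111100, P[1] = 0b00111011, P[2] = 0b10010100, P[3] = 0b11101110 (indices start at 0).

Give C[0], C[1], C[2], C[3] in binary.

CFB encryption: C_i = P_i ⊕ E(K, C_{i−1}), with C_{−1} = IV.
C[0]: E(K, 0b00010000) = 0b01111011; 0b01111100 ⊕ 0b01111011 = 0b00000111.
C[1]: E(K, 0b00000111) = 0b01110010; 0b00111011 ⊕ 0b01110010 = 0b01001001.
C[2]: E(K, 0b01001001) = 0b10110100; 0b10010100 ⊕ 0b10110100 = 0b00100000.
C[3]: E(K, 0b00100000) = 0b10001011; 0b11101110 ⊕ 0b10001011 = 0b01100101.

C[0] = 0b00000111, C[1] = 0b01001001, C[2] = 0b00100000, C[3] = 0b01100101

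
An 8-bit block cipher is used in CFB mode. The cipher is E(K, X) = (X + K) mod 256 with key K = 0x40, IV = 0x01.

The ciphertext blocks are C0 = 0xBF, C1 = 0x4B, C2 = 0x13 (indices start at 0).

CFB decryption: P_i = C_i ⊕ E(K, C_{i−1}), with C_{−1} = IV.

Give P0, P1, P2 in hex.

P0 = 0xFE, P1 = 0xB4, P2 = 0x98

P0: E(K, 0x01) = 0x41; 0xBF ⊕ 0x41 = 0xFE.
P1: E(K, 0xBF) = 0xFF; 0x4B ⊕ 0xFF = 0xB4.
P2: E(K, 0x4B) = 0x8B; 0x13 ⊕ 0x8B = 0x98.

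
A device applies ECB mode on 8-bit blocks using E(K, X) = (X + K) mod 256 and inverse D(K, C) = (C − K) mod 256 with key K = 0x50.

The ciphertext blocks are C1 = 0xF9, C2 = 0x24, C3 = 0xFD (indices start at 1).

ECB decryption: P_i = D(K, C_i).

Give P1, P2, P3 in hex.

P1 = 0xA9, P2 = 0xD4, P3 = 0xAD

P1: D(K, 0xF9) = 0xA9.
P2: D(K, 0x24) = 0xD4.
P3: D(K, 0xFD) = 0xAD.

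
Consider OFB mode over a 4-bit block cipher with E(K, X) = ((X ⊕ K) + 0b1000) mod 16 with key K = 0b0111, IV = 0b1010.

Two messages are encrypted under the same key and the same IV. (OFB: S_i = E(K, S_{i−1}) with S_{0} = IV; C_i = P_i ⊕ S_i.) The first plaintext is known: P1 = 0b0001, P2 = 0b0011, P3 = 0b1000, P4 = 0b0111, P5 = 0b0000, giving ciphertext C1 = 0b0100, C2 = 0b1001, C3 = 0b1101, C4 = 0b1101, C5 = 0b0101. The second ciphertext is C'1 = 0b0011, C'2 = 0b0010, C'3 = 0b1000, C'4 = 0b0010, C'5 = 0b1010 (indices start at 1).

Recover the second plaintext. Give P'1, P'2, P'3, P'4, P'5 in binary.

P'1 = 0b0110, P'2 = 0b1000, P'3 = 0b1101, P'4 = 0b1000, P'5 = 0b1111

In OFB with a reused IV, both messages share the same keystream S_i, so C_i ⊕ C'_i = P_i ⊕ P'_i and thus P'_i = P_i ⊕ C_i ⊕ C'_i.
P'1: 0b0001 ⊕ 0b0100 ⊕ 0b0011 = 0b0110.
P'2: 0b0011 ⊕ 0b1001 ⊕ 0b0010 = 0b1000.
P'3: 0b1000 ⊕ 0b1101 ⊕ 0b1000 = 0b1101.
P'4: 0b0111 ⊕ 0b1101 ⊕ 0b0010 = 0b1000.
P'5: 0b0000 ⊕ 0b0101 ⊕ 0b1010 = 0b1111.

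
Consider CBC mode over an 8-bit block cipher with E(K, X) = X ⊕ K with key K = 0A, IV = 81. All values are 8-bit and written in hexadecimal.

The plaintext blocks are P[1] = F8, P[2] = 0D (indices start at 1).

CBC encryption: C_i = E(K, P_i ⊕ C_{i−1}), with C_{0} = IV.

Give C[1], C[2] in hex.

C[1]: P[1] ⊕ 81 = 79; E(K, 79) = 73.
C[2]: P[2] ⊕ 73 = 7E; E(K, 7E) = 74.

C[1] = 73, C[2] = 74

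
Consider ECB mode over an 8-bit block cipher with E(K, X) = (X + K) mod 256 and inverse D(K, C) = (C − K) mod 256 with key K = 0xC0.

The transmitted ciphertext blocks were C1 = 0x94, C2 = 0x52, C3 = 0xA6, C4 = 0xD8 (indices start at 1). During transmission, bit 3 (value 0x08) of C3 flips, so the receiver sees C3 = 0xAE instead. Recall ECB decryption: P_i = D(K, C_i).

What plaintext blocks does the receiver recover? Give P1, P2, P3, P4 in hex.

P1 = 0xD4, P2 = 0x92, P3 = 0xEE, P4 = 0x18

Only C3 changed, to 0xAE. In ECB, a change in C_i affects only P_i. Decrypting the received ciphertext:
P1: D(K, 0x94) = 0xD4.
P2: D(K, 0x52) = 0x92.
P3: D(K, 0xAE) = 0xEE.
P4: D(K, 0xD8) = 0x18.
Blocks that differ from the original plaintext: P3.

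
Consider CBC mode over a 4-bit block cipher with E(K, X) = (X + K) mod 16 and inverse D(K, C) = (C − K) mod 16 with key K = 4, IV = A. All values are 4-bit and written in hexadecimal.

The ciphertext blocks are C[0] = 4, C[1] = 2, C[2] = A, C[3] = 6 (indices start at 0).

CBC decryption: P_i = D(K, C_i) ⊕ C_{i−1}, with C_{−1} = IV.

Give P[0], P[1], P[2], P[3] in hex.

P[0] = A, P[1] = A, P[2] = 4, P[3] = 8

P[0]: D(K, 4) = 0; 0 ⊕ A = A.
P[1]: D(K, 2) = E; E ⊕ 4 = A.
P[2]: D(K, A) = 6; 6 ⊕ 2 = 4.
P[3]: D(K, 6) = 2; 2 ⊕ A = 8.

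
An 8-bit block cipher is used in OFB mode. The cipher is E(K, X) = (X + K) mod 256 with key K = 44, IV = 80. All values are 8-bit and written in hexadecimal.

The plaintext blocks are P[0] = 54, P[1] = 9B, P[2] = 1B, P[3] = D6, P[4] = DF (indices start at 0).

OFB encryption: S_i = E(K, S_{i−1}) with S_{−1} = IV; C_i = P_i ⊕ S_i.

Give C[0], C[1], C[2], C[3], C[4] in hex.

C[0]: S = E(K, 80) = C4; 54 ⊕ C4 = 90.
C[1]: S = E(K, C4) = 08; 9B ⊕ 08 = 93.
C[2]: S = E(K, 08) = 4C; 1B ⊕ 4C = 57.
C[3]: S = E(K, 4C) = 90; D6 ⊕ 90 = 46.
C[4]: S = E(K, 90) = D4; DF ⊕ D4 = 0B.

C[0] = 90, C[1] = 93, C[2] = 57, C[3] = 46, C[4] = 0B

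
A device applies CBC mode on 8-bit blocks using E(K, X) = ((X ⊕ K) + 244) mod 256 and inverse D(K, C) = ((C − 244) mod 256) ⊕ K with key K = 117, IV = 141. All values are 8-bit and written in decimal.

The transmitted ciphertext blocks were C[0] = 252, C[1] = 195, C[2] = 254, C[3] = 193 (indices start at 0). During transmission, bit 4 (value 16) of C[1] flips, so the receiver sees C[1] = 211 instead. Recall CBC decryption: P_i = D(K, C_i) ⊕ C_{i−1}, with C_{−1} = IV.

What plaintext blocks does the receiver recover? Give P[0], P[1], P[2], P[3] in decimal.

P[0] = 240, P[1] = 86, P[2] = 172, P[3] = 70

Only C[1] changed, to 211. In CBC, a change in C_i garbles P_i and flips the same bit in P_{i+1}. Decrypting the received ciphertext:
P[0]: D(K, 252) = 125; 125 ⊕ 141 = 240.
P[1]: D(K, 211) = 170; 170 ⊕ 252 = 86.
P[2]: D(K, 254) = 127; 127 ⊕ 211 = 172.
P[3]: D(K, 193) = 184; 184 ⊕ 254 = 70.
Blocks that differ from the original plaintext: P[1], P[2].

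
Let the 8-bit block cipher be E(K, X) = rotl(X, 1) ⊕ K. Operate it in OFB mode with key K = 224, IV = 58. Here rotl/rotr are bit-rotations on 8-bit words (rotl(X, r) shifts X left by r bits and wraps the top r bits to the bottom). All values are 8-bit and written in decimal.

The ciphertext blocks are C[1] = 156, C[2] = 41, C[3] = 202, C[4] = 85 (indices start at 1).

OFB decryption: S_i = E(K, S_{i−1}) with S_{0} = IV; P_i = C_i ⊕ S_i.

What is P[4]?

P[4] = 83

P[1]: S = E(K, 58) = 148; 156 ⊕ 148 = 8.
P[2]: S = E(K, 148) = 201; 41 ⊕ 201 = 224.
P[3]: S = E(K, 201) = 115; 202 ⊕ 115 = 185.
P[4]: S = E(K, 115) = 6; 85 ⊕ 6 = 83.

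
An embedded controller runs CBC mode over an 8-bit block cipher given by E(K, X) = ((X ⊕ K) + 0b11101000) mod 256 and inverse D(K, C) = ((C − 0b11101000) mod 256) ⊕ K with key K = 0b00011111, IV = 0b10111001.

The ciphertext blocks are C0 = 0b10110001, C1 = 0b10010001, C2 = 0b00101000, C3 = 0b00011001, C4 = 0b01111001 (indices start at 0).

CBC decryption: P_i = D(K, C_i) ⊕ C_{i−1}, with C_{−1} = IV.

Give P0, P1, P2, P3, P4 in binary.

P0 = 0b01101111, P1 = 0b00000111, P2 = 0b11001110, P3 = 0b00000110, P4 = 0b10010111

P0: D(K, 0b10110001) = 0b11010110; 0b11010110 ⊕ 0b10111001 = 0b01101111.
P1: D(K, 0b10010001) = 0b10110110; 0b10110110 ⊕ 0b10110001 = 0b00000111.
P2: D(K, 0b00101000) = 0b01011111; 0b01011111 ⊕ 0b10010001 = 0b11001110.
P3: D(K, 0b00011001) = 0b00101110; 0b00101110 ⊕ 0b00101000 = 0b00000110.
P4: D(K, 0b01111001) = 0b10001110; 0b10001110 ⊕ 0b00011001 = 0b10010111.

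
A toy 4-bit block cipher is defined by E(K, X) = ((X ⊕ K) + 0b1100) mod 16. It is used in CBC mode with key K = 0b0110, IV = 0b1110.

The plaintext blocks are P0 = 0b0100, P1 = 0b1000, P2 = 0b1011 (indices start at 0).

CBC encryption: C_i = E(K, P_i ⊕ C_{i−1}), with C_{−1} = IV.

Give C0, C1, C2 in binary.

C0: P0 ⊕ 0b1110 = 0b1010; E(K, 0b1010) = 0b1000.
C1: P1 ⊕ 0b1000 = 0b0000; E(K, 0b0000) = 0b0010.
C2: P2 ⊕ 0b0010 = 0b1001; E(K, 0b1001) = 0b1011.

C0 = 0b1000, C1 = 0b0010, C2 = 0b1011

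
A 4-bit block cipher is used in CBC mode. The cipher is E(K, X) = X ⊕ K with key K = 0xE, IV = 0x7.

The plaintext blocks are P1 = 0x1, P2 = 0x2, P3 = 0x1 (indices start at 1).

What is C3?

CBC encryption: C_i = E(K, P_i ⊕ C_{i−1}), with C_{0} = IV.
C1: P1 ⊕ 0x7 = 0x6; E(K, 0x6) = 0x8.
C2: P2 ⊕ 0x8 = 0xA; E(K, 0xA) = 0x4.
C3: P3 ⊕ 0x4 = 0x5; E(K, 0x5) = 0xB.

C3 = 0xB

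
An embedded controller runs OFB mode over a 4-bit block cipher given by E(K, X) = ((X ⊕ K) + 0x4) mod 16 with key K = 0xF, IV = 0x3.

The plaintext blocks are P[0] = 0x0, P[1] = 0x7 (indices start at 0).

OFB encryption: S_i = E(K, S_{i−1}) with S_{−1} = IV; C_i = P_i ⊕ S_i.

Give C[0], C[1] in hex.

C[0] = 0x0, C[1] = 0x4

C[0]: S = E(K, 0x3) = 0x0; 0x0 ⊕ 0x0 = 0x0.
C[1]: S = E(K, 0x0) = 0x3; 0x7 ⊕ 0x3 = 0x4.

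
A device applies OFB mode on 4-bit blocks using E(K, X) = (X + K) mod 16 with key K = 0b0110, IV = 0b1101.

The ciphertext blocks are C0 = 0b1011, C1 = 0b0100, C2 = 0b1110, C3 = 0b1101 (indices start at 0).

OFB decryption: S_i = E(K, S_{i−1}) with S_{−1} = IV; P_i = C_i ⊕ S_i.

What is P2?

P2 = 0b0001

P0: S = E(K, 0b1101) = 0b0011; 0b1011 ⊕ 0b0011 = 0b1000.
P1: S = E(K, 0b0011) = 0b1001; 0b0100 ⊕ 0b1001 = 0b1101.
P2: S = E(K, 0b1001) = 0b1111; 0b1110 ⊕ 0b1111 = 0b0001.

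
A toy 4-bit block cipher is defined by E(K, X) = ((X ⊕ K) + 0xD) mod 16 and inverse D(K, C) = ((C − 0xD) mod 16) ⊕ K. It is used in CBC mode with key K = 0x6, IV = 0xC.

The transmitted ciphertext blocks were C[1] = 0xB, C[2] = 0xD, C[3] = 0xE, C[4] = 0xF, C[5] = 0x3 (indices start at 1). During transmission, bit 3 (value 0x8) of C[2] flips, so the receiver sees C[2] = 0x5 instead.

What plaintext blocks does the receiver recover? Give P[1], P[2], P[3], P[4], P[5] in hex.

CBC decryption: P_i = D(K, C_i) ⊕ C_{i−1}, with C_{0} = IV.
Only C[2] changed, to 0x5. In CBC, a change in C_i garbles P_i and flips the same bit in P_{i+1}. Decrypting the received ciphertext:
P[1]: D(K, 0xB) = 0x8; 0x8 ⊕ 0xC = 0x4.
P[2]: D(K, 0x5) = 0xE; 0xE ⊕ 0xB = 0x5.
P[3]: D(K, 0xE) = 0x7; 0x7 ⊕ 0x5 = 0x2.
P[4]: D(K, 0xF) = 0x4; 0x4 ⊕ 0xE = 0xA.
P[5]: D(K, 0x3) = 0x0; 0x0 ⊕ 0xF = 0xF.
Blocks that differ from the original plaintext: P[2], P[3].

P[1] = 0x4, P[2] = 0x5, P[3] = 0x2, P[4] = 0xA, P[5] = 0xF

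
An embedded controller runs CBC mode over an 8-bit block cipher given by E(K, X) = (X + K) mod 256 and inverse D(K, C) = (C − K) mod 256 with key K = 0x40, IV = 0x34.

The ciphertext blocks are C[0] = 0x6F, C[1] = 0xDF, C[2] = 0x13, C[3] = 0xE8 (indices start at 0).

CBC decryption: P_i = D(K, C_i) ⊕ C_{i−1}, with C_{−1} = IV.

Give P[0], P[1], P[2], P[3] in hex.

P[0]: D(K, 0x6F) = 0x2F; 0x2F ⊕ 0x34 = 0x1B.
P[1]: D(K, 0xDF) = 0x9F; 0x9F ⊕ 0x6F = 0xF0.
P[2]: D(K, 0x13) = 0xD3; 0xD3 ⊕ 0xDF = 0x0C.
P[3]: D(K, 0xE8) = 0xA8; 0xA8 ⊕ 0x13 = 0xBB.

P[0] = 0x1B, P[1] = 0xF0, P[2] = 0x0C, P[3] = 0xBB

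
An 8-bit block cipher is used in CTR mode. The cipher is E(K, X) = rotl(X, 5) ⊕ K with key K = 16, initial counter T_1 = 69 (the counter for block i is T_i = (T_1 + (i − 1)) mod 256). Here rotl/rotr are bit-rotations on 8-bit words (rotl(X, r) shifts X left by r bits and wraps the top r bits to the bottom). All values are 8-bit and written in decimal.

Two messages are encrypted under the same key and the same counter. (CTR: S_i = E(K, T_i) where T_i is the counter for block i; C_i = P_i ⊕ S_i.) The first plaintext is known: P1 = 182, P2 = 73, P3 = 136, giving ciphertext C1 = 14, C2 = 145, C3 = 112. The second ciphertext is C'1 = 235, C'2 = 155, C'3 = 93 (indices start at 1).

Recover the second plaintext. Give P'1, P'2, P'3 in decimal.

In CTR with a reused counter, both messages share the same keystream S_i, so C_i ⊕ C'_i = P_i ⊕ P'_i and thus P'_i = P_i ⊕ C_i ⊕ C'_i.
P'1: 182 ⊕ 14 ⊕ 235 = 83.
P'2: 73 ⊕ 145 ⊕ 155 = 67.
P'3: 136 ⊕ 112 ⊕ 93 = 165.

P'1 = 83, P'2 = 67, P'3 = 165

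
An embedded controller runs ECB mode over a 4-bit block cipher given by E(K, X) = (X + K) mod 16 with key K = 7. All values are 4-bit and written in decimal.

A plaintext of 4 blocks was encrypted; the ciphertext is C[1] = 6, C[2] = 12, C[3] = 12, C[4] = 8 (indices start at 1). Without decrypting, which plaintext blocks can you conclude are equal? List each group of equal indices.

P[2] = P[3]

ECB encrypts each block independently with the same key, so equal ciphertext blocks imply equal plaintext blocks.
C[2] = C[3] = 12, so P[2] = P[3].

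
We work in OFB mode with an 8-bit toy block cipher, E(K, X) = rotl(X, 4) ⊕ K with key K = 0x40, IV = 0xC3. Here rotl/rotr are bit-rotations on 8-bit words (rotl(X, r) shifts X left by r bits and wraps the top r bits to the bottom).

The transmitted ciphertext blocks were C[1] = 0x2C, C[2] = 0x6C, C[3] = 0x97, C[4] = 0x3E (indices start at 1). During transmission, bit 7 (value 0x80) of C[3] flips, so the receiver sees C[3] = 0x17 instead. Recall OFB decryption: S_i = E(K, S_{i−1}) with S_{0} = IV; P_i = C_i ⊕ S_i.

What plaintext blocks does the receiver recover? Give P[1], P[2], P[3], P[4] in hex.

Only C[3] changed, to 0x17. In OFB, a change in C_i flips the same bit in P_i only; the keystream is unaffected. Decrypting the received ciphertext:
P[1]: S = E(K, 0xC3) = 0x7C; 0x2C ⊕ 0x7C = 0x50.
P[2]: S = E(K, 0x7C) = 0x87; 0x6C ⊕ 0x87 = 0xEB.
P[3]: S = E(K, 0x87) = 0x38; 0x17 ⊕ 0x38 = 0x2F.
P[4]: S = E(K, 0x38) = 0xC3; 0x3E ⊕ 0xC3 = 0xFD.
Blocks that differ from the original plaintext: P[3].

P[1] = 0x50, P[2] = 0xEB, P[3] = 0x2F, P[4] = 0xFD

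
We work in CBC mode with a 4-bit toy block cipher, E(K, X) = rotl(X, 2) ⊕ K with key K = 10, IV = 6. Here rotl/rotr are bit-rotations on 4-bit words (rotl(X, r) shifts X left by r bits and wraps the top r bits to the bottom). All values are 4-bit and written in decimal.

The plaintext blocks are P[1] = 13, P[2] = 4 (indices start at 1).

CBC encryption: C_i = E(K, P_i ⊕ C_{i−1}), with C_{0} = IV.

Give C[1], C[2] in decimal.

C[1] = 4, C[2] = 10

C[1]: P[1] ⊕ 6 = 11; E(K, 11) = 4.
C[2]: P[2] ⊕ 4 = 0; E(K, 0) = 10.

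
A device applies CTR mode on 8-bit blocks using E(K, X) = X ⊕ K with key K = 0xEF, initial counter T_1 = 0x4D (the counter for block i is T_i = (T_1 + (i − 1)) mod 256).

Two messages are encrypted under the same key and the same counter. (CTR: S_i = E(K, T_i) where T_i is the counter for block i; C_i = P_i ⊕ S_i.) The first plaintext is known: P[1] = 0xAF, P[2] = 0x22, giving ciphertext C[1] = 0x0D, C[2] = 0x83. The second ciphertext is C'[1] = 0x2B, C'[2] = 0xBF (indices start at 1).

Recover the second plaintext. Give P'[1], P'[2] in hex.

P'[1] = 0x89, P'[2] = 0x1E

In CTR with a reused counter, both messages share the same keystream S_i, so C_i ⊕ C'_i = P_i ⊕ P'_i and thus P'_i = P_i ⊕ C_i ⊕ C'_i.
P'[1]: 0xAF ⊕ 0x0D ⊕ 0x2B = 0x89.
P'[2]: 0x22 ⊕ 0x83 ⊕ 0xBF = 0x1E.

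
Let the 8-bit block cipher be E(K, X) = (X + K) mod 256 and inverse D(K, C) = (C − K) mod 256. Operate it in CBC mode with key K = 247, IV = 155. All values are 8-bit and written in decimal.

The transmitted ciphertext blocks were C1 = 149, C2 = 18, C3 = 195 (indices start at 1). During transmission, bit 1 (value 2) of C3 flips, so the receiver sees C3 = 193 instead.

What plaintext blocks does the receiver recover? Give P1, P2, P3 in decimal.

P1 = 5, P2 = 142, P3 = 216

CBC decryption: P_i = D(K, C_i) ⊕ C_{i−1}, with C_{0} = IV.
Only C3 changed, to 193. In CBC, a change in C_i garbles P_i and flips the same bit in P_{i+1}. Decrypting the received ciphertext:
P1: D(K, 149) = 158; 158 ⊕ 155 = 5.
P2: D(K, 18) = 27; 27 ⊕ 149 = 142.
P3: D(K, 193) = 202; 202 ⊕ 18 = 216.
Blocks that differ from the original plaintext: P3.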